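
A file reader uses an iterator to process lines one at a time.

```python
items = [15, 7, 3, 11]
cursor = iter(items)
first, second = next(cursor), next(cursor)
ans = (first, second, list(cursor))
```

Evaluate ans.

Step 1: Create iterator over [15, 7, 3, 11].
Step 2: first = 15, second = 7.
Step 3: Remaining elements: [3, 11].
Therefore ans = (15, 7, [3, 11]).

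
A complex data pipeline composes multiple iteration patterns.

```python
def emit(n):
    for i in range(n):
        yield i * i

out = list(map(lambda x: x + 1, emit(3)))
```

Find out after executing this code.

Step 1: emit(3) yields squares: [0, 1, 4].
Step 2: map adds 1 to each: [1, 2, 5].
Therefore out = [1, 2, 5].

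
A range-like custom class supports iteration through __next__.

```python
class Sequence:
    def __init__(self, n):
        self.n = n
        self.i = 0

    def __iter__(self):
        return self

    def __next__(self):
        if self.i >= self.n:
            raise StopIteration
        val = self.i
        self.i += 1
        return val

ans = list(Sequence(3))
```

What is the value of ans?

Step 1: Sequence(3) creates an iterator counting 0 to 2.
Step 2: list() consumes all values: [0, 1, 2].
Therefore ans = [0, 1, 2].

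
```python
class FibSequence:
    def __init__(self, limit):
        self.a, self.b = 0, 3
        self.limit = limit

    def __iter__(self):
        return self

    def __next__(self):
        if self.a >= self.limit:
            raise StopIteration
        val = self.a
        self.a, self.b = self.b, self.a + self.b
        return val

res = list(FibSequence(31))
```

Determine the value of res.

Step 1: Fibonacci-like sequence (a=0, b=3) until >= 31:
  Yield 0, then a,b = 3,3
  Yield 3, then a,b = 3,6
  Yield 3, then a,b = 6,9
  Yield 6, then a,b = 9,15
  Yield 9, then a,b = 15,24
  Yield 15, then a,b = 24,39
  Yield 24, then a,b = 39,63
Step 2: 39 >= 31, stop.
Therefore res = [0, 3, 3, 6, 9, 15, 24].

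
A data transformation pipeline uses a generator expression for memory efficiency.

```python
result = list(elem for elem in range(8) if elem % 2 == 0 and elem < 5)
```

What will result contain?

Step 1: Filter range(8) where elem % 2 == 0 and elem < 5:
  elem=0: both conditions met, included
  elem=1: excluded (1 % 2 != 0)
  elem=2: both conditions met, included
  elem=3: excluded (3 % 2 != 0)
  elem=4: both conditions met, included
  elem=5: excluded (5 % 2 != 0, 5 >= 5)
  elem=6: excluded (6 >= 5)
  elem=7: excluded (7 % 2 != 0, 7 >= 5)
Therefore result = [0, 2, 4].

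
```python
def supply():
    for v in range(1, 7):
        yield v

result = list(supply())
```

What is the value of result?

Step 1: The generator yields each value from range(1, 7).
Step 2: list() consumes all yields: [1, 2, 3, 4, 5, 6].
Therefore result = [1, 2, 3, 4, 5, 6].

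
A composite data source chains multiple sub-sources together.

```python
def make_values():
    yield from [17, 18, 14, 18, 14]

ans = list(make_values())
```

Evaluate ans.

Step 1: yield from delegates to the iterable, yielding each element.
Step 2: Collected values: [17, 18, 14, 18, 14].
Therefore ans = [17, 18, 14, 18, 14].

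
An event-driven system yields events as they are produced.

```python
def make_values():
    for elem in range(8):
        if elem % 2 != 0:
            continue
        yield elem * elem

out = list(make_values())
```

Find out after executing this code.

Step 1: Only yield elem**2 when elem is divisible by 2:
  elem=0: 0 % 2 == 0, yield 0**2 = 0
  elem=2: 2 % 2 == 0, yield 2**2 = 4
  elem=4: 4 % 2 == 0, yield 4**2 = 16
  elem=6: 6 % 2 == 0, yield 6**2 = 36
Therefore out = [0, 4, 16, 36].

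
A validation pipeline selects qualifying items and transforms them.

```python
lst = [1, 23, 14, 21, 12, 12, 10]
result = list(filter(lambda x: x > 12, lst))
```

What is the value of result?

Step 1: Filter elements > 12:
  1: removed
  23: kept
  14: kept
  21: kept
  12: removed
  12: removed
  10: removed
Therefore result = [23, 14, 21].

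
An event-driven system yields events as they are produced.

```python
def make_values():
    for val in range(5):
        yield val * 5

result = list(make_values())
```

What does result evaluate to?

Step 1: For each val in range(5), yield val * 5:
  val=0: yield 0 * 5 = 0
  val=1: yield 1 * 5 = 5
  val=2: yield 2 * 5 = 10
  val=3: yield 3 * 5 = 15
  val=4: yield 4 * 5 = 20
Therefore result = [0, 5, 10, 15, 20].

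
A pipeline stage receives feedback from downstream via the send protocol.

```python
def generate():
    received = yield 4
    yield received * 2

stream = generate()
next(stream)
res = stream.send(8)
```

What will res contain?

Step 1: next(stream) advances to first yield, producing 4.
Step 2: send(8) resumes, received = 8.
Step 3: yield received * 2 = 8 * 2 = 16.
Therefore res = 16.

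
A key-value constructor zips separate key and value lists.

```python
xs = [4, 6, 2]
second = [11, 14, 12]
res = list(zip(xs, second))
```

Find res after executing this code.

Step 1: zip pairs elements at same index:
  Index 0: (4, 11)
  Index 1: (6, 14)
  Index 2: (2, 12)
Therefore res = [(4, 11), (6, 14), (2, 12)].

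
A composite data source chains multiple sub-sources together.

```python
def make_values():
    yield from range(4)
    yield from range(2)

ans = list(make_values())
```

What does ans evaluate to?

Step 1: Trace yields in order:
  yield 0
  yield 1
  yield 2
  yield 3
  yield 0
  yield 1
Therefore ans = [0, 1, 2, 3, 0, 1].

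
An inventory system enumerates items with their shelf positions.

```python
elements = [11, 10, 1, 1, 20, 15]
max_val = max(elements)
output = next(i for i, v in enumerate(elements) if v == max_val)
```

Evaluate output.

Step 1: max([11, 10, 1, 1, 20, 15]) = 20.
Step 2: Find first index where value == 20:
  Index 0: 11 != 20
  Index 1: 10 != 20
  Index 2: 1 != 20
  Index 3: 1 != 20
  Index 4: 20 == 20, found!
Therefore output = 4.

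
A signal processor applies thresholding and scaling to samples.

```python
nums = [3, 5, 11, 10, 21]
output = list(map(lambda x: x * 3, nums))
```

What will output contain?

Step 1: Apply lambda x: x * 3 to each element:
  3 -> 9
  5 -> 15
  11 -> 33
  10 -> 30
  21 -> 63
Therefore output = [9, 15, 33, 30, 63].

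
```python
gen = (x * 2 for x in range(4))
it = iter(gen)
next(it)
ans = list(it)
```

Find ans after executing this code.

Step 1: Generator produces [0, 2, 4, 6].
Step 2: next(it) consumes first element (0).
Step 3: list(it) collects remaining: [2, 4, 6].
Therefore ans = [2, 4, 6].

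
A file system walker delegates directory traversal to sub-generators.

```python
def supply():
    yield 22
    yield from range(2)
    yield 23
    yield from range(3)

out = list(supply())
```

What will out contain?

Step 1: Trace yields in order:
  yield 22
  yield 0
  yield 1
  yield 23
  yield 0
  yield 1
  yield 2
Therefore out = [22, 0, 1, 23, 0, 1, 2].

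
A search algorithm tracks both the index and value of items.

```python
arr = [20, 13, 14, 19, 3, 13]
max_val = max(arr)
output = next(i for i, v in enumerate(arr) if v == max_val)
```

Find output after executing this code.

Step 1: max([20, 13, 14, 19, 3, 13]) = 20.
Step 2: Find first index where value == 20:
  Index 0: 20 == 20, found!
Therefore output = 0.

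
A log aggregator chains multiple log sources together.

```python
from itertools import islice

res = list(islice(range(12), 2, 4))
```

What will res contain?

Step 1: islice(range(12), 2, 4) takes elements at indices [2, 4).
Step 2: Elements: [2, 3].
Therefore res = [2, 3].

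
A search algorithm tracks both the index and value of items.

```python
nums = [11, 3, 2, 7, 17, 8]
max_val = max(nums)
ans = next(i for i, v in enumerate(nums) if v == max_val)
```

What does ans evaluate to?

Step 1: max([11, 3, 2, 7, 17, 8]) = 17.
Step 2: Find first index where value == 17:
  Index 0: 11 != 17
  Index 1: 3 != 17
  Index 2: 2 != 17
  Index 3: 7 != 17
  Index 4: 17 == 17, found!
Therefore ans = 4.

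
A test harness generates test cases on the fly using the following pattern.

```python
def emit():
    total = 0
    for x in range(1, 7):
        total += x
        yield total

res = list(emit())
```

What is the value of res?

Step 1: Generator accumulates running sum:
  x=1: total = 1, yield 1
  x=2: total = 3, yield 3
  x=3: total = 6, yield 6
  x=4: total = 10, yield 10
  x=5: total = 15, yield 15
  x=6: total = 21, yield 21
Therefore res = [1, 3, 6, 10, 15, 21].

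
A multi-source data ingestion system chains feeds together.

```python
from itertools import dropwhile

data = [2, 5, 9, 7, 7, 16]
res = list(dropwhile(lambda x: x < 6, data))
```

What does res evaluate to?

Step 1: dropwhile drops elements while < 6:
  2 < 6: dropped
  5 < 6: dropped
  9: kept (dropping stopped)
Step 2: Remaining elements kept regardless of condition.
Therefore res = [9, 7, 7, 16].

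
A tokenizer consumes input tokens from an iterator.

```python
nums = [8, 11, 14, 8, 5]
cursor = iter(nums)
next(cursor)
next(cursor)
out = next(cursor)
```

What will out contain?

Step 1: Create iterator over [8, 11, 14, 8, 5].
Step 2: next() consumes 8.
Step 3: next() consumes 11.
Step 4: next() returns 14.
Therefore out = 14.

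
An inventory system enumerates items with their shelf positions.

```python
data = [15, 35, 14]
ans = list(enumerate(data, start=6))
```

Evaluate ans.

Step 1: enumerate with start=6:
  (6, 15)
  (7, 35)
  (8, 14)
Therefore ans = [(6, 15), (7, 35), (8, 14)].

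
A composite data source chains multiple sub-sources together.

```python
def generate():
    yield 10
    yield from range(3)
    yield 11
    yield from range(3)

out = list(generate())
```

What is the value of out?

Step 1: Trace yields in order:
  yield 10
  yield 0
  yield 1
  yield 2
  yield 11
  yield 0
  yield 1
  yield 2
Therefore out = [10, 0, 1, 2, 11, 0, 1, 2].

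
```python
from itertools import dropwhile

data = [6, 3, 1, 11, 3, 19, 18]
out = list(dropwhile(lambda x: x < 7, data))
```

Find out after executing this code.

Step 1: dropwhile drops elements while < 7:
  6 < 7: dropped
  3 < 7: dropped
  1 < 7: dropped
  11: kept (dropping stopped)
Step 2: Remaining elements kept regardless of condition.
Therefore out = [11, 3, 19, 18].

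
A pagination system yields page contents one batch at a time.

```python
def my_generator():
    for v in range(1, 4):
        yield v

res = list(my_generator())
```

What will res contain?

Step 1: The generator yields each value from range(1, 4).
Step 2: list() consumes all yields: [1, 2, 3].
Therefore res = [1, 2, 3].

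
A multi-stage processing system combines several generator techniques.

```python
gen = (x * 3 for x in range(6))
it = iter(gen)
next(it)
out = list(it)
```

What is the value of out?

Step 1: Generator produces [0, 3, 6, 9, 12, 15].
Step 2: next(it) consumes first element (0).
Step 3: list(it) collects remaining: [3, 6, 9, 12, 15].
Therefore out = [3, 6, 9, 12, 15].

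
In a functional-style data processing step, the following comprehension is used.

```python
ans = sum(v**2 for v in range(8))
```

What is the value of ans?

Step 1: Compute v**2 for each v in range(8):
  v=0: 0**2 = 0
  v=1: 1**2 = 1
  v=2: 2**2 = 4
  v=3: 3**2 = 9
  v=4: 4**2 = 16
  v=5: 5**2 = 25
  v=6: 6**2 = 36
  v=7: 7**2 = 49
Step 2: sum = 0 + 1 + 4 + 9 + 16 + 25 + 36 + 49 = 140.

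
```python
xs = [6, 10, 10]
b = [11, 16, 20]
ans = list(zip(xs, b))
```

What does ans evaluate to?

Step 1: zip pairs elements at same index:
  Index 0: (6, 11)
  Index 1: (10, 16)
  Index 2: (10, 20)
Therefore ans = [(6, 11), (10, 16), (10, 20)].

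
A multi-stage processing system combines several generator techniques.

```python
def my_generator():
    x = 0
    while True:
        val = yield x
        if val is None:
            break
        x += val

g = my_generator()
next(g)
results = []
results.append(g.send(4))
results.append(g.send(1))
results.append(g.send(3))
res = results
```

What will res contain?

Step 1: next(g) -> yield 0.
Step 2: send(4) -> x = 4, yield 4.
Step 3: send(1) -> x = 5, yield 5.
Step 4: send(3) -> x = 8, yield 8.
Therefore res = [4, 5, 8].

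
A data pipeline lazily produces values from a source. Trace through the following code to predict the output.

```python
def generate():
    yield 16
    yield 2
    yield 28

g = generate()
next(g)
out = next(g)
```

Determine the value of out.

Step 1: generate() creates a generator.
Step 2: next(g) yields 16 (consumed and discarded).
Step 3: next(g) yields 2, assigned to out.
Therefore out = 2.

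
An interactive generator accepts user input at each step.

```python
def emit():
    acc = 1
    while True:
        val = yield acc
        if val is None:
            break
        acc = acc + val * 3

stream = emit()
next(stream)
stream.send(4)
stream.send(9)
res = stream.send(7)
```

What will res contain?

Step 1: next() -> yield acc=1.
Step 2: send(4) -> val=4, acc = 1 + 4*3 = 13, yield 13.
Step 3: send(9) -> val=9, acc = 13 + 9*3 = 40, yield 40.
Step 4: send(7) -> val=7, acc = 40 + 7*3 = 61, yield 61.
Therefore res = 61.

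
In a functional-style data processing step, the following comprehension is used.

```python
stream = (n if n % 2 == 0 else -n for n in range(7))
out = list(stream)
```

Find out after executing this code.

Step 1: For each n in range(7), yield n if even, else -n:
  n=0: even, yield 0
  n=1: odd, yield -1
  n=2: even, yield 2
  n=3: odd, yield -3
  n=4: even, yield 4
  n=5: odd, yield -5
  n=6: even, yield 6
Therefore out = [0, -1, 2, -3, 4, -5, 6].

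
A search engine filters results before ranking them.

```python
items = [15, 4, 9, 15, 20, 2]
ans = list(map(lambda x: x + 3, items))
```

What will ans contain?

Step 1: Apply lambda x: x + 3 to each element:
  15 -> 18
  4 -> 7
  9 -> 12
  15 -> 18
  20 -> 23
  2 -> 5
Therefore ans = [18, 7, 12, 18, 23, 5].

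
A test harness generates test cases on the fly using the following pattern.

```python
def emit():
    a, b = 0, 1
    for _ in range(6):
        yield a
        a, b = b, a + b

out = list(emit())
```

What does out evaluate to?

Step 1: Fibonacci-like sequence starting with a=0, b=1:
  Iteration 1: yield a=0, then a,b = 1,1
  Iteration 2: yield a=1, then a,b = 1,2
  Iteration 3: yield a=1, then a,b = 2,3
  Iteration 4: yield a=2, then a,b = 3,5
  Iteration 5: yield a=3, then a,b = 5,8
  Iteration 6: yield a=5, then a,b = 8,13
Therefore out = [0, 1, 1, 2, 3, 5].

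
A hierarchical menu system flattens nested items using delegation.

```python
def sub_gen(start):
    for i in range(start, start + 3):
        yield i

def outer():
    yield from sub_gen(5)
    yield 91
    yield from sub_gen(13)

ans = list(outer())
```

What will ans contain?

Step 1: outer() delegates to sub_gen(5):
  yield 5
  yield 6
  yield 7
Step 2: yield 91
Step 3: Delegates to sub_gen(13):
  yield 13
  yield 14
  yield 15
Therefore ans = [5, 6, 7, 91, 13, 14, 15].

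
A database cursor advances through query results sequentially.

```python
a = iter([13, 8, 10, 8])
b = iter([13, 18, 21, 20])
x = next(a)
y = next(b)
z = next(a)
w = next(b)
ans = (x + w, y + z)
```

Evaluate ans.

Step 1: a iterates [13, 8, 10, 8], b iterates [13, 18, 21, 20].
Step 2: x = next(a) = 13, y = next(b) = 13.
Step 3: z = next(a) = 8, w = next(b) = 18.
Step 4: ans = (13 + 18, 13 + 8) = (31, 21).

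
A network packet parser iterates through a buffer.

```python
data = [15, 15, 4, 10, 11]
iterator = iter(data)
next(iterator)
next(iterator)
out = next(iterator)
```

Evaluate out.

Step 1: Create iterator over [15, 15, 4, 10, 11].
Step 2: next() consumes 15.
Step 3: next() consumes 15.
Step 4: next() returns 4.
Therefore out = 4.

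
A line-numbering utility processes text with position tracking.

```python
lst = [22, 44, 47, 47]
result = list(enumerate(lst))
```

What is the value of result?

Step 1: enumerate pairs each element with its index:
  (0, 22)
  (1, 44)
  (2, 47)
  (3, 47)
Therefore result = [(0, 22), (1, 44), (2, 47), (3, 47)].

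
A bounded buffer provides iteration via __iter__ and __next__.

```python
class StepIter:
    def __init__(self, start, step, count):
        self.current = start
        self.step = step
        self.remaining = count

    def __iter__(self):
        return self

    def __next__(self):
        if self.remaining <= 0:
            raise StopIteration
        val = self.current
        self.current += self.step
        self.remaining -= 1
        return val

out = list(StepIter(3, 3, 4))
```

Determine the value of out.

Step 1: StepIter starts at 3, increments by 3, for 4 steps:
  Yield 3, then current += 3
  Yield 6, then current += 3
  Yield 9, then current += 3
  Yield 12, then current += 3
Therefore out = [3, 6, 9, 12].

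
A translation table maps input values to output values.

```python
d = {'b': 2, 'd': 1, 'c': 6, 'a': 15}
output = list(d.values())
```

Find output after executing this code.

Step 1: d.values() returns the dictionary values in insertion order.
Therefore output = [2, 1, 6, 15].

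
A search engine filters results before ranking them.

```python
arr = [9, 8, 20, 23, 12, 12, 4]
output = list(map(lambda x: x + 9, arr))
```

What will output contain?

Step 1: Apply lambda x: x + 9 to each element:
  9 -> 18
  8 -> 17
  20 -> 29
  23 -> 32
  12 -> 21
  12 -> 21
  4 -> 13
Therefore output = [18, 17, 29, 32, 21, 21, 13].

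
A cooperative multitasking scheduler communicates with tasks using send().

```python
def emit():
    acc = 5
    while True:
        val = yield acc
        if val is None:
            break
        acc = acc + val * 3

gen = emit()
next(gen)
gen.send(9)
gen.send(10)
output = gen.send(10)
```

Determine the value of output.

Step 1: next() -> yield acc=5.
Step 2: send(9) -> val=9, acc = 5 + 9*3 = 32, yield 32.
Step 3: send(10) -> val=10, acc = 32 + 10*3 = 62, yield 62.
Step 4: send(10) -> val=10, acc = 62 + 10*3 = 92, yield 92.
Therefore output = 92.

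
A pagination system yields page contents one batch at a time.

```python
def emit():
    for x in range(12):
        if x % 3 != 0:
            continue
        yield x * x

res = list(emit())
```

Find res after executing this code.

Step 1: Only yield x**2 when x is divisible by 3:
  x=0: 0 % 3 == 0, yield 0**2 = 0
  x=3: 3 % 3 == 0, yield 3**2 = 9
  x=6: 6 % 3 == 0, yield 6**2 = 36
  x=9: 9 % 3 == 0, yield 9**2 = 81
Therefore res = [0, 9, 36, 81].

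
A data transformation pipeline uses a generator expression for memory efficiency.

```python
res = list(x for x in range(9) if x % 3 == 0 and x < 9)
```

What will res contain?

Step 1: Filter range(9) where x % 3 == 0 and x < 9:
  x=0: both conditions met, included
  x=1: excluded (1 % 3 != 0)
  x=2: excluded (2 % 3 != 0)
  x=3: both conditions met, included
  x=4: excluded (4 % 3 != 0)
  x=5: excluded (5 % 3 != 0)
  x=6: both conditions met, included
  x=7: excluded (7 % 3 != 0)
  x=8: excluded (8 % 3 != 0)
Therefore res = [0, 3, 6].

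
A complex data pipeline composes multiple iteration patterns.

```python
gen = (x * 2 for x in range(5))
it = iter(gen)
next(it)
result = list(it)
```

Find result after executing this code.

Step 1: Generator produces [0, 2, 4, 6, 8].
Step 2: next(it) consumes first element (0).
Step 3: list(it) collects remaining: [2, 4, 6, 8].
Therefore result = [2, 4, 6, 8].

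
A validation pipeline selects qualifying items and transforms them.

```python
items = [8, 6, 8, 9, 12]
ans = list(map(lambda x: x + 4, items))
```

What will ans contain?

Step 1: Apply lambda x: x + 4 to each element:
  8 -> 12
  6 -> 10
  8 -> 12
  9 -> 13
  12 -> 16
Therefore ans = [12, 10, 12, 13, 16].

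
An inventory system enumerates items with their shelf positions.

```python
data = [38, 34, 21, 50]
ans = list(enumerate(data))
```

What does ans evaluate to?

Step 1: enumerate pairs each element with its index:
  (0, 38)
  (1, 34)
  (2, 21)
  (3, 50)
Therefore ans = [(0, 38), (1, 34), (2, 21), (3, 50)].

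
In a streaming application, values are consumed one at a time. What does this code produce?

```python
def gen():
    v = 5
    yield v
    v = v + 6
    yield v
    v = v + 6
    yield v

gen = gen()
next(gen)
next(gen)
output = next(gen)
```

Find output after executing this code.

Step 1: Trace through generator execution:
  Yield 1: v starts at 5, yield 5
  Yield 2: v = 5 + 6 = 11, yield 11
  Yield 3: v = 11 + 6 = 17, yield 17
Step 2: First next() gets 5, second next() gets the second value, third next() yields 17.
Therefore output = 17.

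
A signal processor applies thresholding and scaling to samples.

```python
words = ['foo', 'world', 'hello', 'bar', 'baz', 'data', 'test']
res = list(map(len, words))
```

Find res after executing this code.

Step 1: Map len() to each word:
  'foo' -> 3
  'world' -> 5
  'hello' -> 5
  'bar' -> 3
  'baz' -> 3
  'data' -> 4
  'test' -> 4
Therefore res = [3, 5, 5, 3, 3, 4, 4].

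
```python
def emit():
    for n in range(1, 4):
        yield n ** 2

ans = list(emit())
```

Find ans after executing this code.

Step 1: For each n in range(1, 4), yield n**2:
  n=1: yield 1**2 = 1
  n=2: yield 2**2 = 4
  n=3: yield 3**2 = 9
Therefore ans = [1, 4, 9].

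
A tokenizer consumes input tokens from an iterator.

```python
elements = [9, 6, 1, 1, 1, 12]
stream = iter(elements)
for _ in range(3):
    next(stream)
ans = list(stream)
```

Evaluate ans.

Step 1: Create iterator over [9, 6, 1, 1, 1, 12].
Step 2: Advance 3 positions (consuming [9, 6, 1]).
Step 3: list() collects remaining elements: [1, 1, 12].
Therefore ans = [1, 1, 12].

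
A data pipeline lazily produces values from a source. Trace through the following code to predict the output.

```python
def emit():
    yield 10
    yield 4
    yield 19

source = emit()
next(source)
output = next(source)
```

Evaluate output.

Step 1: emit() creates a generator.
Step 2: next(source) yields 10 (consumed and discarded).
Step 3: next(source) yields 4, assigned to output.
Therefore output = 4.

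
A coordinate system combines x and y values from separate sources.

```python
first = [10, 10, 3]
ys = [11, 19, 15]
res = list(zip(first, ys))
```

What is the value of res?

Step 1: zip pairs elements at same index:
  Index 0: (10, 11)
  Index 1: (10, 19)
  Index 2: (3, 15)
Therefore res = [(10, 11), (10, 19), (3, 15)].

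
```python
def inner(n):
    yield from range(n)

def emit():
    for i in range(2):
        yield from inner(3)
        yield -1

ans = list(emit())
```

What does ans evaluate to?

Step 1: For each i in range(2):
  i=0: yield from inner(3) -> [0, 1, 2], then yield -1
  i=1: yield from inner(3) -> [0, 1, 2], then yield -1
Therefore ans = [0, 1, 2, -1, 0, 1, 2, -1].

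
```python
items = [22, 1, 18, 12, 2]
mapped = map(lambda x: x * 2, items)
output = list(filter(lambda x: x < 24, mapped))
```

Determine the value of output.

Step 1: Map x * 2:
  22 -> 44
  1 -> 2
  18 -> 36
  12 -> 24
  2 -> 4
Step 2: Filter for < 24:
  44: removed
  2: kept
  36: removed
  24: removed
  4: kept
Therefore output = [2, 4].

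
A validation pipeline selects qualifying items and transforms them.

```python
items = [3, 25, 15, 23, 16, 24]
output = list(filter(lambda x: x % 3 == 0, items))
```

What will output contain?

Step 1: Filter elements divisible by 3:
  3 % 3 = 0: kept
  25 % 3 = 1: removed
  15 % 3 = 0: kept
  23 % 3 = 2: removed
  16 % 3 = 1: removed
  24 % 3 = 0: kept
Therefore output = [3, 15, 24].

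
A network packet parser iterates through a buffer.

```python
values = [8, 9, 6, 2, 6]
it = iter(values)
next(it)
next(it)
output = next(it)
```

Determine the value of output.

Step 1: Create iterator over [8, 9, 6, 2, 6].
Step 2: next() consumes 8.
Step 3: next() consumes 9.
Step 4: next() returns 6.
Therefore output = 6.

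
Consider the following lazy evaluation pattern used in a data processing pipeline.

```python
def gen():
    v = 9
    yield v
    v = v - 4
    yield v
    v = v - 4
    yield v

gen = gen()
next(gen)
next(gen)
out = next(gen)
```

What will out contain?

Step 1: Trace through generator execution:
  Yield 1: v starts at 9, yield 9
  Yield 2: v = 9 - 4 = 5, yield 5
  Yield 3: v = 5 - 4 = 1, yield 1
Step 2: First next() gets 9, second next() gets the second value, third next() yields 1.
Therefore out = 1.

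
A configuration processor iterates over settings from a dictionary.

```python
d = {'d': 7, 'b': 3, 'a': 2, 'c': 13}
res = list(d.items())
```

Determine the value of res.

Step 1: d.items() returns (key, value) pairs in insertion order.
Therefore res = [('d', 7), ('b', 3), ('a', 2), ('c', 13)].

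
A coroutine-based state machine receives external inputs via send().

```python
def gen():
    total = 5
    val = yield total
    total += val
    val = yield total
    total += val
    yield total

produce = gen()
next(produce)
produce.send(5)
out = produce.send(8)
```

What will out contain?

Step 1: next() -> yield total=5.
Step 2: send(5) -> val=5, total = 5+5 = 10, yield 10.
Step 3: send(8) -> val=8, total = 10+8 = 18, yield 18.
Therefore out = 18.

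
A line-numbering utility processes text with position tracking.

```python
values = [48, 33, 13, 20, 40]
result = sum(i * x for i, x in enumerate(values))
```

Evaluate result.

Step 1: Compute i * x for each (i, x) in enumerate([48, 33, 13, 20, 40]):
  i=0, x=48: 0*48 = 0
  i=1, x=33: 1*33 = 33
  i=2, x=13: 2*13 = 26
  i=3, x=20: 3*20 = 60
  i=4, x=40: 4*40 = 160
Step 2: sum = 0 + 33 + 26 + 60 + 160 = 279.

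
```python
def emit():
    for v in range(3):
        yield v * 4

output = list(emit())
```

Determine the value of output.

Step 1: For each v in range(3), yield v * 4:
  v=0: yield 0 * 4 = 0
  v=1: yield 1 * 4 = 4
  v=2: yield 2 * 4 = 8
Therefore output = [0, 4, 8].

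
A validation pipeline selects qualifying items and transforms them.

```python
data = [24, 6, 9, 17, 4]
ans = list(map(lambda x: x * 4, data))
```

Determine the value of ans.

Step 1: Apply lambda x: x * 4 to each element:
  24 -> 96
  6 -> 24
  9 -> 36
  17 -> 68
  4 -> 16
Therefore ans = [96, 24, 36, 68, 16].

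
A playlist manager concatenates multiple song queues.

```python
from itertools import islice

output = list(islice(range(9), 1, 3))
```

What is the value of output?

Step 1: islice(range(9), 1, 3) takes elements at indices [1, 3).
Step 2: Elements: [1, 2].
Therefore output = [1, 2].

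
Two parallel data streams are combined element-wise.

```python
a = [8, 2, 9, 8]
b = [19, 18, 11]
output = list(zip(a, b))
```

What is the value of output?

Step 1: zip stops at shortest (len(a)=4, len(b)=3):
  Index 0: (8, 19)
  Index 1: (2, 18)
  Index 2: (9, 11)
Step 2: Last element of a (8) has no pair, dropped.
Therefore output = [(8, 19), (2, 18), (9, 11)].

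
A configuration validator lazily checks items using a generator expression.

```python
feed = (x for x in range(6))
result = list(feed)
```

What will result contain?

Step 1: Generator expression iterates range(6): [0, 1, 2, 3, 4, 5].
Step 2: list() collects all values.
Therefore result = [0, 1, 2, 3, 4, 5].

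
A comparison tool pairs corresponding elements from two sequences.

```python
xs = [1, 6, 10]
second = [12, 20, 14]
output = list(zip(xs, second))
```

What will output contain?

Step 1: zip pairs elements at same index:
  Index 0: (1, 12)
  Index 1: (6, 20)
  Index 2: (10, 14)
Therefore output = [(1, 12), (6, 20), (10, 14)].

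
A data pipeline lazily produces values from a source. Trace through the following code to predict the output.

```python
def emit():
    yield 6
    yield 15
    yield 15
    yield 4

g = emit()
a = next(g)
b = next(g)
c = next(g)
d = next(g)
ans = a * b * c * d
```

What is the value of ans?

Step 1: Create generator and consume all values:
  a = next(g) = 6
  b = next(g) = 15
  c = next(g) = 15
  d = next(g) = 4
Step 2: ans = 6 * 15 * 15 * 4 = 5400.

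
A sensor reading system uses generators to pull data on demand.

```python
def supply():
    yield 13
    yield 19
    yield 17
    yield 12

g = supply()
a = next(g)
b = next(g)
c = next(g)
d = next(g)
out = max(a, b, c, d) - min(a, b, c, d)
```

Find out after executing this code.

Step 1: Create generator and consume all values:
  a = next(g) = 13
  b = next(g) = 19
  c = next(g) = 17
  d = next(g) = 12
Step 2: max = 19, min = 12, out = 19 - 12 = 7.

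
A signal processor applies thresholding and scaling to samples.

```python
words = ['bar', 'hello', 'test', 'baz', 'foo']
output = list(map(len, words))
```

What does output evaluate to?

Step 1: Map len() to each word:
  'bar' -> 3
  'hello' -> 5
  'test' -> 4
  'baz' -> 3
  'foo' -> 3
Therefore output = [3, 5, 4, 3, 3].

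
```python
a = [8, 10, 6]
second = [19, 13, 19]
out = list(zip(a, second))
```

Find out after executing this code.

Step 1: zip pairs elements at same index:
  Index 0: (8, 19)
  Index 1: (10, 13)
  Index 2: (6, 19)
Therefore out = [(8, 19), (10, 13), (6, 19)].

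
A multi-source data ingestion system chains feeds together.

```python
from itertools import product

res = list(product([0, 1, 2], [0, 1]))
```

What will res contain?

Step 1: product([0, 1, 2], [0, 1]) gives all pairs:
  (0, 0)
  (0, 1)
  (1, 0)
  (1, 1)
  (2, 0)
  (2, 1)
Therefore res = [(0, 0), (0, 1), (1, 0), (1, 1), (2, 0), (2, 1)].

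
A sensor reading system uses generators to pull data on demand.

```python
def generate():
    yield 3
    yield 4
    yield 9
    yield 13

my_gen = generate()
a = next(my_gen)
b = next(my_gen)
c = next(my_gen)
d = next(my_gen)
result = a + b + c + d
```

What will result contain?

Step 1: Create generator and consume all values:
  a = next(my_gen) = 3
  b = next(my_gen) = 4
  c = next(my_gen) = 9
  d = next(my_gen) = 13
Step 2: result = 3 + 4 + 9 + 13 = 29.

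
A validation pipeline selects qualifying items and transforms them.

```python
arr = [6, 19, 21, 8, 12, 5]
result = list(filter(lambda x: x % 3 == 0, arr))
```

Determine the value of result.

Step 1: Filter elements divisible by 3:
  6 % 3 = 0: kept
  19 % 3 = 1: removed
  21 % 3 = 0: kept
  8 % 3 = 2: removed
  12 % 3 = 0: kept
  5 % 3 = 2: removed
Therefore result = [6, 21, 12].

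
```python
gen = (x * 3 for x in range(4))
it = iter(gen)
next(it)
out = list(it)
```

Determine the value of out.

Step 1: Generator produces [0, 3, 6, 9].
Step 2: next(it) consumes first element (0).
Step 3: list(it) collects remaining: [3, 6, 9].
Therefore out = [3, 6, 9].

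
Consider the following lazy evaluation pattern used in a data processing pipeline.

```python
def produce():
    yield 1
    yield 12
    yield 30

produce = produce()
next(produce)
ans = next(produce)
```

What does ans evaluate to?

Step 1: produce() creates a generator.
Step 2: next(produce) yields 1 (consumed and discarded).
Step 3: next(produce) yields 12, assigned to ans.
Therefore ans = 12.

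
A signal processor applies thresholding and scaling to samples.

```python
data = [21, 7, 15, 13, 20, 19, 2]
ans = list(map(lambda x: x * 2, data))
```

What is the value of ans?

Step 1: Apply lambda x: x * 2 to each element:
  21 -> 42
  7 -> 14
  15 -> 30
  13 -> 26
  20 -> 40
  19 -> 38
  2 -> 4
Therefore ans = [42, 14, 30, 26, 40, 38, 4].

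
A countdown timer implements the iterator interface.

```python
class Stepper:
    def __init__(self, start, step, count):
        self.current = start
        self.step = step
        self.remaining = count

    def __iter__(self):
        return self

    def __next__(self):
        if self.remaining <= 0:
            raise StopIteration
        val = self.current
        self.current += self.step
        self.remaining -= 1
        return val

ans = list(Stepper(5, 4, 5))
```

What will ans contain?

Step 1: Stepper starts at 5, increments by 4, for 5 steps:
  Yield 5, then current += 4
  Yield 9, then current += 4
  Yield 13, then current += 4
  Yield 17, then current += 4
  Yield 21, then current += 4
Therefore ans = [5, 9, 13, 17, 21].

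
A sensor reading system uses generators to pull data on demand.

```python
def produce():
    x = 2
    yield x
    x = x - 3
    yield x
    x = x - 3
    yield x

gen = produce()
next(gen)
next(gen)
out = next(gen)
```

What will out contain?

Step 1: Trace through generator execution:
  Yield 1: x starts at 2, yield 2
  Yield 2: x = 2 - 3 = -1, yield -1
  Yield 3: x = -1 - 3 = -4, yield -4
Step 2: First next() gets 2, second next() gets the second value, third next() yields -4.
Therefore out = -4.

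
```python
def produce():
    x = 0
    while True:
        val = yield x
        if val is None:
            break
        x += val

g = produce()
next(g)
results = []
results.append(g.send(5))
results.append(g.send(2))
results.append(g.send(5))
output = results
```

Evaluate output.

Step 1: next(g) -> yield 0.
Step 2: send(5) -> x = 5, yield 5.
Step 3: send(2) -> x = 7, yield 7.
Step 4: send(5) -> x = 12, yield 12.
Therefore output = [5, 7, 12].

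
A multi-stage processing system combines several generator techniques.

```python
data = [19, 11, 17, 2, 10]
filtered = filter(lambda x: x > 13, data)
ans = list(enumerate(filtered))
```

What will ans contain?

Step 1: Filter [19, 11, 17, 2, 10] for > 13: [19, 17].
Step 2: enumerate re-indexes from 0: [(0, 19), (1, 17)].
Therefore ans = [(0, 19), (1, 17)].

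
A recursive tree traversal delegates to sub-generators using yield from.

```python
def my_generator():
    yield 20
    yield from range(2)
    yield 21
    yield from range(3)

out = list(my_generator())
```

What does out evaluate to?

Step 1: Trace yields in order:
  yield 20
  yield 0
  yield 1
  yield 21
  yield 0
  yield 1
  yield 2
Therefore out = [20, 0, 1, 21, 0, 1, 2].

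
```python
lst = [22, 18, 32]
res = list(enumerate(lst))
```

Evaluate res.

Step 1: enumerate pairs each element with its index:
  (0, 22)
  (1, 18)
  (2, 32)
Therefore res = [(0, 22), (1, 18), (2, 32)].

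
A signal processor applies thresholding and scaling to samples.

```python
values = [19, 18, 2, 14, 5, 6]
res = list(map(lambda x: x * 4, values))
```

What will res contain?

Step 1: Apply lambda x: x * 4 to each element:
  19 -> 76
  18 -> 72
  2 -> 8
  14 -> 56
  5 -> 20
  6 -> 24
Therefore res = [76, 72, 8, 56, 20, 24].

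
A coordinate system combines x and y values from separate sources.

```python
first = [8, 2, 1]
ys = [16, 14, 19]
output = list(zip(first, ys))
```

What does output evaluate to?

Step 1: zip pairs elements at same index:
  Index 0: (8, 16)
  Index 1: (2, 14)
  Index 2: (1, 19)
Therefore output = [(8, 16), (2, 14), (1, 19)].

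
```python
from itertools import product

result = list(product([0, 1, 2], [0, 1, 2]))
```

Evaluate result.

Step 1: product([0, 1, 2], [0, 1, 2]) gives all pairs:
  (0, 0)
  (0, 1)
  (0, 2)
  (1, 0)
  (1, 1)
  (1, 2)
  (2, 0)
  (2, 1)
  (2, 2)
Therefore result = [(0, 0), (0, 1), (0, 2), (1, 0), (1, 1), (1, 2), (2, 0), (2, 1), (2, 2)].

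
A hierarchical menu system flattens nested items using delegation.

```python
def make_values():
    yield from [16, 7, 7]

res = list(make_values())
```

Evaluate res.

Step 1: yield from delegates to the iterable, yielding each element.
Step 2: Collected values: [16, 7, 7].
Therefore res = [16, 7, 7].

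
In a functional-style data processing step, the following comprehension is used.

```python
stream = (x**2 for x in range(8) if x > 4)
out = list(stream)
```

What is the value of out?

Step 1: For range(8), keep x > 4, then square:
  x=0: 0 <= 4, excluded
  x=1: 1 <= 4, excluded
  x=2: 2 <= 4, excluded
  x=3: 3 <= 4, excluded
  x=4: 4 <= 4, excluded
  x=5: 5 > 4, yield 5**2 = 25
  x=6: 6 > 4, yield 6**2 = 36
  x=7: 7 > 4, yield 7**2 = 49
Therefore out = [25, 36, 49].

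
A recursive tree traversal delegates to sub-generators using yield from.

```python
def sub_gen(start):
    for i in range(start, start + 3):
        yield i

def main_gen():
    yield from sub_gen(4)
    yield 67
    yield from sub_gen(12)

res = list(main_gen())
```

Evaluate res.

Step 1: main_gen() delegates to sub_gen(4):
  yield 4
  yield 5
  yield 6
Step 2: yield 67
Step 3: Delegates to sub_gen(12):
  yield 12
  yield 13
  yield 14
Therefore res = [4, 5, 6, 67, 12, 13, 14].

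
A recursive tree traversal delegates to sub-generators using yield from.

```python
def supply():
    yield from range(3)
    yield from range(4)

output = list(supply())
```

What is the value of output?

Step 1: Trace yields in order:
  yield 0
  yield 1
  yield 2
  yield 0
  yield 1
  yield 2
  yield 3
Therefore output = [0, 1, 2, 0, 1, 2, 3].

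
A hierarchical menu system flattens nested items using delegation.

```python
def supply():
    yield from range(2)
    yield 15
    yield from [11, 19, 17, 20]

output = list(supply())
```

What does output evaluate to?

Step 1: Trace yields in order:
  yield 0
  yield 1
  yield 15
  yield 11
  yield 19
  yield 17
  yield 20
Therefore output = [0, 1, 15, 11, 19, 17, 20].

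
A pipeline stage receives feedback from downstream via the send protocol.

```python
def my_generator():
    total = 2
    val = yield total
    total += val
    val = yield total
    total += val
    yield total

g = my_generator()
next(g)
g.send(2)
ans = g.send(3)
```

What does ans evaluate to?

Step 1: next() -> yield total=2.
Step 2: send(2) -> val=2, total = 2+2 = 4, yield 4.
Step 3: send(3) -> val=3, total = 4+3 = 7, yield 7.
Therefore ans = 7.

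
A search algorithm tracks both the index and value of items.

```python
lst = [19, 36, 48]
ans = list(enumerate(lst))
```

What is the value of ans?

Step 1: enumerate pairs each element with its index:
  (0, 19)
  (1, 36)
  (2, 48)
Therefore ans = [(0, 19), (1, 36), (2, 48)].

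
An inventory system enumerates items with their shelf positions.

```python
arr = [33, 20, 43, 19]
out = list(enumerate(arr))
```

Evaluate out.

Step 1: enumerate pairs each element with its index:
  (0, 33)
  (1, 20)
  (2, 43)
  (3, 19)
Therefore out = [(0, 33), (1, 20), (2, 43), (3, 19)].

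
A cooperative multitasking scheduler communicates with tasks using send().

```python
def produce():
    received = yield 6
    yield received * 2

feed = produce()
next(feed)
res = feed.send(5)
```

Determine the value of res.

Step 1: next(feed) advances to first yield, producing 6.
Step 2: send(5) resumes, received = 5.
Step 3: yield received * 2 = 5 * 2 = 10.
Therefore res = 10.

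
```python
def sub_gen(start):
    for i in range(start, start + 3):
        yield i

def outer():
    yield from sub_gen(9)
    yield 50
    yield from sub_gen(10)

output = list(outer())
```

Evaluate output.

Step 1: outer() delegates to sub_gen(9):
  yield 9
  yield 10
  yield 11
Step 2: yield 50
Step 3: Delegates to sub_gen(10):
  yield 10
  yield 11
  yield 12
Therefore output = [9, 10, 11, 50, 10, 11, 12].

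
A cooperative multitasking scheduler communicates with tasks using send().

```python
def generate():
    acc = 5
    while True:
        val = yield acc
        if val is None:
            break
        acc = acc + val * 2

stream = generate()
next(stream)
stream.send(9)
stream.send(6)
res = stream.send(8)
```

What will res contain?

Step 1: next() -> yield acc=5.
Step 2: send(9) -> val=9, acc = 5 + 9*2 = 23, yield 23.
Step 3: send(6) -> val=6, acc = 23 + 6*2 = 35, yield 35.
Step 4: send(8) -> val=8, acc = 35 + 8*2 = 51, yield 51.
Therefore res = 51.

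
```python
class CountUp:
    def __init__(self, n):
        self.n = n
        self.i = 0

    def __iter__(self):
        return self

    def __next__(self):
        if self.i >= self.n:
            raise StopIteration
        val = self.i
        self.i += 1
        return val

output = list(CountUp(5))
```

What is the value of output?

Step 1: CountUp(5) creates an iterator counting 0 to 4.
Step 2: list() consumes all values: [0, 1, 2, 3, 4].
Therefore output = [0, 1, 2, 3, 4].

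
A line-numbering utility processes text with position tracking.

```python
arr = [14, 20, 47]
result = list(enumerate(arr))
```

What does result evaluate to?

Step 1: enumerate pairs each element with its index:
  (0, 14)
  (1, 20)
  (2, 47)
Therefore result = [(0, 14), (1, 20), (2, 47)].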